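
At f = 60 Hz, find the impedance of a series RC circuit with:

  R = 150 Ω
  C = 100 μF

Step 1 — Angular frequency: ω = 2π·f = 2π·60 = 377 rad/s.
Step 2 — Component impedances:
  R: Z = R = 150 Ω
  C: Z = 1/(jωC) = -j/(ω·C) = 0 - j26.53 Ω
Step 3 — Series combination: Z_total = R + C = 150 - j26.53 Ω = 152.3∠-10.0° Ω.

Z = 150 - j26.53 Ω = 152.3∠-10.0° Ω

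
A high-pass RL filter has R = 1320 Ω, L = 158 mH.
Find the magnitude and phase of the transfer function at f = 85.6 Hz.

Step 1 — Angular frequency: ω = 2π·85.6 = 537.8 rad/s.
Step 2 — Transfer function: H(jω) = jωL/(R + jωL).
Step 3 — Numerator jωL = j·84.98; denominator R + jωL = 1320 + j84.98.
Step 4 — H = 0.004127 + j0.06411.
Step 5 — Magnitude: |H| = 0.06424 (-23.8 dB); phase: φ = 86.3°.

|H| = 0.06424 (-23.8 dB), φ = 86.3°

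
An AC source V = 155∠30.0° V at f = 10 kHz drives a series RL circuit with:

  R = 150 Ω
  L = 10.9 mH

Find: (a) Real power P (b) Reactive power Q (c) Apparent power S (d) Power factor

Step 1 — Angular frequency: ω = 2π·f = 2π·1e+04 = 6.283e+04 rad/s.
Step 2 — Component impedances:
  R: Z = R = 150 Ω
  L: Z = jωL = j·6.283e+04·0.0109 = 0 + j684.9 Ω
Step 3 — Series combination: Z_total = R + L = 150 + j684.9 Ω = 701.1∠77.6° Ω.
Step 4 — Source phasor: V = 155∠30.0° V = 134.2 + j77.5 V.
Step 5 — Current: I = V / Z = 0.1489 - j0.1634 A = 0.2211∠-47.6° A.
Step 6 — Complex power: S = V·I* = 7.332 + j33.47 VA.
Step 7 — Real power: P = Re(S) = 7.332 W.
Step 8 — Reactive power: Q = Im(S) = 33.47 VAR.
Step 9 — Apparent power: |S| = 34.27 VA.
Step 10 — Power factor: PF = P/|S| = 0.2139 (lagging).

(a) P = 7.332 W  (b) Q = 33.47 VAR  (c) S = 34.27 VA  (d) PF = 0.2139 (lagging)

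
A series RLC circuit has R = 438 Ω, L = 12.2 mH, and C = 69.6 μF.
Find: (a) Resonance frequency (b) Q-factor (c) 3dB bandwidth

Step 1 — Resonance condition Im(Z)=0 gives ω₀ = 1/√(LC).
Step 2 — ω₀ = 1/√(0.0122·6.96e-05) = 1085 rad/s.
Step 3 — f₀ = ω₀/(2π) = 172.7 Hz.
Step 4 — Series Q: Q = ω₀L/R = 1085·0.0122/438 = 0.03023.
Step 5 — 3dB bandwidth: Δω = ω₀/Q = 3.59e+04 rad/s; BW = Δω/(2π) = 5714 Hz.

(a) f₀ = 172.7 Hz  (b) Q = 0.03023  (c) BW = 5714 Hz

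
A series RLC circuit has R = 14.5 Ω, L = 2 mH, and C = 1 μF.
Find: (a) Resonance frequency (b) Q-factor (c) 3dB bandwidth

Step 1 — Resonance: ω₀ = 1/√(LC) = 1/√(0.002·1e-06) = 2.236e+04 rad/s.
Step 2 — f₀ = ω₀/(2π) = 3559 Hz.
Step 3 — Series Q: Q = ω₀L/R = 2.236e+04·0.002/14.5 = 3.084.
Step 4 — Bandwidth: Δω = ω₀/Q = 7250 rad/s; BW = Δω/(2π) = 1154 Hz.

(a) f₀ = 3559 Hz  (b) Q = 3.084  (c) BW = 1154 Hz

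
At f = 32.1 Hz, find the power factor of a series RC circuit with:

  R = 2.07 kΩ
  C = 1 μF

Step 1 — Angular frequency: ω = 2π·f = 2π·32.1 = 201.7 rad/s.
Step 2 — Component impedances:
  R: Z = R = 2070 Ω
  C: Z = 1/(jωC) = -j/(ω·C) = 0 - j4958 Ω
Step 3 — Series combination: Z_total = R + C = 2070 - j4958 Ω = 5373∠-67.3° Ω.
Step 4 — Power factor: PF = cos(φ) = Re(Z)/|Z| = 2070/5373 = 0.3853.
Step 5 — Type: Im(Z) = -4958 ⇒ leading (phase φ = -67.3°).

PF = 0.3853 (leading, φ = -67.3°)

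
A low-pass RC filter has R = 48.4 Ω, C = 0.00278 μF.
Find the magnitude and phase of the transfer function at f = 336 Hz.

Step 1 — Angular frequency: ω = 2π·336 = 2111 rad/s.
Step 2 — Transfer function: H(jω) = 1/(1 + jωRC).
Step 3 — Denominator: 1 + jωRC = 1 + j·2111·48.4·2.78e-09 = 1 + j0.0002841.
Step 4 — H = 1 - j0.0002841.
Step 5 — Magnitude: |H| = 1 (-0.0 dB); phase: φ = -0.0°.

|H| = 1 (-0.0 dB), φ = -0.0°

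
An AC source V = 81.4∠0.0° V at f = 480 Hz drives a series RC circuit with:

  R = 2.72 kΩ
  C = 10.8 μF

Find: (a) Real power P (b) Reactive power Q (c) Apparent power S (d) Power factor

Step 1 — Angular frequency: ω = 2π·f = 2π·480 = 3016 rad/s.
Step 2 — Component impedances:
  R: Z = R = 2720 Ω
  C: Z = 1/(jωC) = -j/(ω·C) = 0 - j30.7 Ω
Step 3 — Series combination: Z_total = R + C = 2720 - j30.7 Ω = 2720∠-0.6° Ω.
Step 4 — Source phasor: V = 81.4∠0.0° V = 81.4 V.
Step 5 — Current: I = V / Z = 0.02992 + j0.0003377 A = 0.02992∠0.6° A.
Step 6 — Complex power: S = V·I* = 2.436 - j0.02749 VA.
Step 7 — Real power: P = Re(S) = 2.436 W.
Step 8 — Reactive power: Q = Im(S) = -0.02749 VAR.
Step 9 — Apparent power: |S| = 2.436 VA.
Step 10 — Power factor: PF = P/|S| = 0.9999 (leading).

(a) P = 2.436 W  (b) Q = -0.02749 VAR  (c) S = 2.436 VA  (d) PF = 0.9999 (leading)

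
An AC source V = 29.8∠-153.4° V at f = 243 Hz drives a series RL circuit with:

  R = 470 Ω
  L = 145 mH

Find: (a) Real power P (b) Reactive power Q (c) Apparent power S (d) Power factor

Step 1 — Angular frequency: ω = 2π·f = 2π·243 = 1527 rad/s.
Step 2 — Component impedances:
  R: Z = R = 470 Ω
  L: Z = jωL = j·1527·0.145 = 0 + j221.4 Ω
Step 3 — Series combination: Z_total = R + L = 470 + j221.4 Ω = 519.5∠25.2° Ω.
Step 4 — Source phasor: V = 29.8∠-153.4° V = -26.65 - j13.34 V.
Step 5 — Current: I = V / Z = -0.05734 - j0.001379 A = 0.05736∠-178.6° A.
Step 6 — Complex power: S = V·I* = 1.546 + j0.7284 VA.
Step 7 — Real power: P = Re(S) = 1.546 W.
Step 8 — Reactive power: Q = Im(S) = 0.7284 VAR.
Step 9 — Apparent power: |S| = 1.709 VA.
Step 10 — Power factor: PF = P/|S| = 0.9047 (lagging).

(a) P = 1.546 W  (b) Q = 0.7284 VAR  (c) S = 1.709 VA  (d) PF = 0.9047 (lagging)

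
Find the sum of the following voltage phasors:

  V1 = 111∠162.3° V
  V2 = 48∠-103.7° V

Step 1 — Convert each phasor to rectangular form:
  V1 = 111·(cos(162.3°) + j·sin(162.3°)) = -105.7 + j33.75 V
  V2 = 48·(cos(-103.7°) + j·sin(-103.7°)) = -11.37 - j46.63 V
Step 2 — Sum components: V_total = -117.1 - j12.89 V.
Step 3 — Convert to polar: |V_total| = 117.8 V, ∠V_total = -173.7°.

V_total = 117.8∠-173.7° V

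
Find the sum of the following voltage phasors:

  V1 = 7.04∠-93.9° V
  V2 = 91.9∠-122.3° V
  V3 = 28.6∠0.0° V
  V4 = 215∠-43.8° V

Step 1 — Convert each phasor to rectangular form:
  V1 = 7.04·(cos(-93.9°) + j·sin(-93.9°)) = -0.4788 - j7.024 V
  V2 = 91.9·(cos(-122.3°) + j·sin(-122.3°)) = -49.11 - j77.68 V
  V3 = 28.6·(cos(0.0°) + j·sin(0.0°)) = 28.6 V
  V4 = 215·(cos(-43.8°) + j·sin(-43.8°)) = 155.2 - j148.8 V
Step 2 — Sum components: V_total = 134.2 - j233.5 V.
Step 3 — Convert to polar: |V_total| = 269.3 V, ∠V_total = -60.1°.

V_total = 269.3∠-60.1° V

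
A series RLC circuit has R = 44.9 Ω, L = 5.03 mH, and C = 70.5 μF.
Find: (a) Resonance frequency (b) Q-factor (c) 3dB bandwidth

Step 1 — Resonance: ω₀ = 1/√(LC) = 1/√(0.00503·7.05e-05) = 1679 rad/s.
Step 2 — f₀ = ω₀/(2π) = 267.3 Hz.
Step 3 — Series Q: Q = ω₀L/R = 1679·0.00503/44.9 = 0.1881.
Step 4 — Bandwidth: Δω = ω₀/Q = 8926 rad/s; BW = Δω/(2π) = 1421 Hz.

(a) f₀ = 267.3 Hz  (b) Q = 0.1881  (c) BW = 1421 Hz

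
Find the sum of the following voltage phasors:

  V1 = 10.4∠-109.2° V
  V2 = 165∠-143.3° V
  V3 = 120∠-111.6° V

Step 1 — Convert each phasor to rectangular form:
  V1 = 10.4·(cos(-109.2°) + j·sin(-109.2°)) = -3.42 - j9.822 V
  V2 = 165·(cos(-143.3°) + j·sin(-143.3°)) = -132.3 - j98.61 V
  V3 = 120·(cos(-111.6°) + j·sin(-111.6°)) = -44.17 - j111.6 V
Step 2 — Sum components: V_total = -179.9 - j220 V.
Step 3 — Convert to polar: |V_total| = 284.2 V, ∠V_total = -129.3°.

V_total = 284.2∠-129.3° V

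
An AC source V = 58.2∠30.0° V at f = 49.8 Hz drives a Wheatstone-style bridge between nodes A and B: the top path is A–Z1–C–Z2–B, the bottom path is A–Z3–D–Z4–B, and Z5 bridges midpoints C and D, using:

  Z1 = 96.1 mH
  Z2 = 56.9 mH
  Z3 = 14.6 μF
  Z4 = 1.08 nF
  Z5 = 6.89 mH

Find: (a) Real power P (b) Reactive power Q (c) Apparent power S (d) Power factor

Step 1 — Angular frequency: ω = 2π·f = 2π·49.8 = 312.9 rad/s.
Step 2 — Component impedances:
  Z1: Z = jωL = j·312.9·0.0961 = 0 + j30.07 Ω
  Z2: Z = jωL = j·312.9·0.0569 = 0 + j17.8 Ω
  Z3: Z = 1/(jωC) = -j/(ω·C) = 0 - j218.9 Ω
  Z4: Z = 1/(jωC) = -j/(ω·C) = 0 - j2.959e+06 Ω
  Z5: Z = jωL = j·312.9·0.00689 = 0 + j2.156 Ω
Step 3 — Bridge requires nodal analysis (the Z5 bridge couples midpoints C and D, so the two paths cannot be reduced to a simple series/parallel combination). Setting node B to ground and injecting 1 A at node A, the 3-node admittance system at A, C, D solves to V_A = Z_AB = 0 + j52.72 Ω = 52.72∠90.0° Ω.
Step 4 — Source phasor: V = 58.2∠30.0° V = 50.4 + j29.1 V.
Step 5 — Current: I = V / Z = 0.552 - j0.9561 A = 1.104∠-60.0° A.
Step 6 — Complex power: S = V·I* = 0 + j64.25 VA.
Step 7 — Real power: P = Re(S) = 0 W.
Step 8 — Reactive power: Q = Im(S) = 64.25 VAR.
Step 9 — Apparent power: |S| = 64.25 VA.
Step 10 — Power factor: PF = P/|S| = 0 (lagging).

(a) P = 0 W  (b) Q = 64.25 VAR  (c) S = 64.25 VA  (d) PF = 0 (lagging)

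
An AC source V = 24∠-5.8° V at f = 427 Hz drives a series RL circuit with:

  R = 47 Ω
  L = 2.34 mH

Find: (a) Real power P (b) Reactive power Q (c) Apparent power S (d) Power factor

Step 1 — Angular frequency: ω = 2π·f = 2π·427 = 2683 rad/s.
Step 2 — Component impedances:
  R: Z = R = 47 Ω
  L: Z = jωL = j·2683·0.00234 = 0 + j6.278 Ω
Step 3 — Series combination: Z_total = R + L = 47 + j6.278 Ω = 47.42∠7.6° Ω.
Step 4 — Source phasor: V = 24∠-5.8° V = 23.88 - j2.425 V.
Step 5 — Current: I = V / Z = 0.4923 - j0.1174 A = 0.5061∠-13.4° A.
Step 6 — Complex power: S = V·I* = 12.04 + j1.608 VA.
Step 7 — Real power: P = Re(S) = 12.04 W.
Step 8 — Reactive power: Q = Im(S) = 1.608 VAR.
Step 9 — Apparent power: |S| = 12.15 VA.
Step 10 — Power factor: PF = P/|S| = 0.9912 (lagging).

(a) P = 12.04 W  (b) Q = 1.608 VAR  (c) S = 12.15 VA  (d) PF = 0.9912 (lagging)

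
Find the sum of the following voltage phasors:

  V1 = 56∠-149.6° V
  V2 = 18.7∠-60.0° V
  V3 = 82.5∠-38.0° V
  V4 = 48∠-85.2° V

Step 1 — Convert each phasor to rectangular form:
  V1 = 56·(cos(-149.6°) + j·sin(-149.6°)) = -48.3 - j28.34 V
  V2 = 18.7·(cos(-60.0°) + j·sin(-60.0°)) = 9.35 - j16.19 V
  V3 = 82.5·(cos(-38.0°) + j·sin(-38.0°)) = 65.01 - j50.79 V
  V4 = 48·(cos(-85.2°) + j·sin(-85.2°)) = 4.017 - j47.83 V
Step 2 — Sum components: V_total = 30.08 - j143.2 V.
Step 3 — Convert to polar: |V_total| = 146.3 V, ∠V_total = -78.1°.

V_total = 146.3∠-78.1° V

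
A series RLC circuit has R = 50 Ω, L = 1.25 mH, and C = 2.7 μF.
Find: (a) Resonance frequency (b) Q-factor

Step 1 — Resonance condition Im(Z)=0 gives ω₀ = 1/√(LC).
Step 2 — ω₀ = 1/√(0.00125·2.7e-06) = 1.721e+04 rad/s.
Step 3 — f₀ = ω₀/(2π) = 2740 Hz.
Step 4 — Series Q: Q = ω₀L/R = 1.721e+04·0.00125/50 = 0.4303.

(a) f₀ = 2740 Hz  (b) Q = 0.4303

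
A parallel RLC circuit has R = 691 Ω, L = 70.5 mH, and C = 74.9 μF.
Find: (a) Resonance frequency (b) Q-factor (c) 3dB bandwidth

Step 1 — Resonance: ω₀ = 1/√(LC) = 1/√(0.0705·7.49e-05) = 435.2 rad/s.
Step 2 — f₀ = ω₀/(2π) = 69.26 Hz.
Step 3 — Parallel Q: Q = R/(ω₀L) = 691/(435.2·0.0705) = 22.52.
Step 4 — Bandwidth: Δω = ω₀/Q = 19.32 rad/s; BW = Δω/(2π) = 3.075 Hz.

(a) f₀ = 69.26 Hz  (b) Q = 22.52  (c) BW = 3.075 Hz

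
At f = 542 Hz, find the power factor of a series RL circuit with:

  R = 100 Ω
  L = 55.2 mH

Step 1 — Angular frequency: ω = 2π·f = 2π·542 = 3405 rad/s.
Step 2 — Component impedances:
  R: Z = R = 100 Ω
  L: Z = jωL = j·3405·0.0552 = 0 + j188 Ω
Step 3 — Series combination: Z_total = R + L = 100 + j188 Ω = 212.9∠62.0° Ω.
Step 4 — Power factor: PF = cos(φ) = Re(Z)/|Z| = 100/212.93 = 0.4696.
Step 5 — Type: Im(Z) = 188 ⇒ lagging (phase φ = 62.0°).

PF = 0.4696 (lagging, φ = 62.0°)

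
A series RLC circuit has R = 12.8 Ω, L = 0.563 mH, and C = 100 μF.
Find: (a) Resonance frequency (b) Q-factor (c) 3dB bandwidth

Step 1 — Resonance condition Im(Z)=0 gives ω₀ = 1/√(LC).
Step 2 — ω₀ = 1/√(0.000563·0.0001) = 4214 rad/s.
Step 3 — f₀ = ω₀/(2π) = 670.8 Hz.
Step 4 — Series Q: Q = ω₀L/R = 4214·0.000563/12.8 = 0.1854.
Step 5 — 3dB bandwidth: Δω = ω₀/Q = 2.274e+04 rad/s; BW = Δω/(2π) = 3618 Hz.

(a) f₀ = 670.8 Hz  (b) Q = 0.1854  (c) BW = 3618 Hz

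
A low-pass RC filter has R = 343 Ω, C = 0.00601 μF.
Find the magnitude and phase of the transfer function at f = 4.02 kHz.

Step 1 — Angular frequency: ω = 2π·4020 = 2.526e+04 rad/s.
Step 2 — Transfer function: H(jω) = 1/(1 + jωRC).
Step 3 — Denominator: 1 + jωRC = 1 + j·2.526e+04·343·6.01e-09 = 1 + j0.05207.
Step 4 — H = 0.9973 - j0.05193.
Step 5 — Magnitude: |H| = 0.9986 (-0.0 dB); phase: φ = -3.0°.

|H| = 0.9986 (-0.0 dB), φ = -3.0°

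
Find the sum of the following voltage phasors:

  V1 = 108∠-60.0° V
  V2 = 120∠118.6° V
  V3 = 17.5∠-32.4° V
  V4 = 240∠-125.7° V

Step 1 — Convert each phasor to rectangular form:
  V1 = 108·(cos(-60.0°) + j·sin(-60.0°)) = 54 - j93.53 V
  V2 = 120·(cos(118.6°) + j·sin(118.6°)) = -57.44 + j105.4 V
  V3 = 17.5·(cos(-32.4°) + j·sin(-32.4°)) = 14.78 - j9.377 V
  V4 = 240·(cos(-125.7°) + j·sin(-125.7°)) = -140 - j194.9 V
Step 2 — Sum components: V_total = -128.7 - j192.4 V.
Step 3 — Convert to polar: |V_total| = 231.5 V, ∠V_total = -123.8°.

V_total = 231.5∠-123.8° V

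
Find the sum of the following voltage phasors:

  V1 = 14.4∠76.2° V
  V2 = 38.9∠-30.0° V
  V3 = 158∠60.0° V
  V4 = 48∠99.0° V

Step 1 — Convert each phasor to rectangular form:
  V1 = 14.4·(cos(76.2°) + j·sin(76.2°)) = 3.435 + j13.98 V
  V2 = 38.9·(cos(-30.0°) + j·sin(-30.0°)) = 33.69 - j19.45 V
  V3 = 158·(cos(60.0°) + j·sin(60.0°)) = 79 + j136.8 V
  V4 = 48·(cos(99.0°) + j·sin(99.0°)) = -7.509 + j47.41 V
Step 2 — Sum components: V_total = 108.6 + j178.8 V.
Step 3 — Convert to polar: |V_total| = 209.2 V, ∠V_total = 58.7°.

V_total = 209.2∠58.7° V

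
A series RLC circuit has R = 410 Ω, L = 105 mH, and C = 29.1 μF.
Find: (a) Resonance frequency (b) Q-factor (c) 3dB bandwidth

Step 1 — Resonance: ω₀ = 1/√(LC) = 1/√(0.105·2.91e-05) = 572.1 rad/s.
Step 2 — f₀ = ω₀/(2π) = 91.05 Hz.
Step 3 — Series Q: Q = ω₀L/R = 572.1·0.105/410 = 0.1465.
Step 4 — Bandwidth: Δω = ω₀/Q = 3905 rad/s; BW = Δω/(2π) = 621.5 Hz.

(a) f₀ = 91.05 Hz  (b) Q = 0.1465  (c) BW = 621.5 Hz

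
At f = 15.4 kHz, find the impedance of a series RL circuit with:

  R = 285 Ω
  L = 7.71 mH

Step 1 — Angular frequency: ω = 2π·f = 2π·1.54e+04 = 9.676e+04 rad/s.
Step 2 — Component impedances:
  R: Z = R = 285 Ω
  L: Z = jωL = j·9.676e+04·0.00771 = 0 + j746 Ω
Step 3 — Series combination: Z_total = R + L = 285 + j746 Ω = 798.6∠69.1° Ω.

Z = 285 + j746 Ω = 798.6∠69.1° Ω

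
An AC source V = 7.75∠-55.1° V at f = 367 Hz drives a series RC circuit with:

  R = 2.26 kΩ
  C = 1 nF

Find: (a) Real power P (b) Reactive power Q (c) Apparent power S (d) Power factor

Step 1 — Angular frequency: ω = 2π·f = 2π·367 = 2306 rad/s.
Step 2 — Component impedances:
  R: Z = R = 2260 Ω
  C: Z = 1/(jωC) = -j/(ω·C) = 0 - j4.337e+05 Ω
Step 3 — Series combination: Z_total = R + C = 2260 - j4.337e+05 Ω = 4.337e+05∠-89.7° Ω.
Step 4 — Source phasor: V = 7.75∠-55.1° V = 4.434 - j6.356 V.
Step 5 — Current: I = V / Z = 1.471e-05 + j1.015e-05 A = 1.787e-05∠34.6° A.
Step 6 — Complex power: S = V·I* = 7.218e-07 - j0.0001385 VA.
Step 7 — Real power: P = Re(S) = 7.218e-07 W.
Step 8 — Reactive power: Q = Im(S) = -0.0001385 VAR.
Step 9 — Apparent power: |S| = 0.0001385 VA.
Step 10 — Power factor: PF = P/|S| = 0.005211 (leading).

(a) P = 7.218e-07 W  (b) Q = -0.0001385 VAR  (c) S = 0.0001385 VA  (d) PF = 0.005211 (leading)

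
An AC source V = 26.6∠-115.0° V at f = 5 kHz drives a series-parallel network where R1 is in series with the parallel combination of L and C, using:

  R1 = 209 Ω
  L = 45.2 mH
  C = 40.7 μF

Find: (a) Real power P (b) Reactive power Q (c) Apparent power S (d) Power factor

Step 1 — Angular frequency: ω = 2π·f = 2π·5000 = 3.142e+04 rad/s.
Step 2 — Component impedances:
  R1: Z = R = 209 Ω
  L: Z = jωL = j·3.142e+04·0.0452 = 0 + j1420 Ω
  C: Z = 1/(jωC) = -j/(ω·C) = 0 - j0.7821 Ω
Step 3 — Parallel branch: L || C = 1/(1/L + 1/C) = 0 - j0.7825 Ω.
Step 4 — Series with R1: Z_total = R1 + (L || C) = 209 - j0.7825 Ω = 209∠-0.2° Ω.
Step 5 — Source phasor: V = 26.6∠-115.0° V = -11.24 - j24.11 V.
Step 6 — Current: I = V / Z = -0.05336 - j0.1155 A = 0.1273∠-114.8° A.
Step 7 — Complex power: S = V·I* = 3.385 - j0.01268 VA.
Step 8 — Real power: P = Re(S) = 3.385 W.
Step 9 — Reactive power: Q = Im(S) = -0.01268 VAR.
Step 10 — Apparent power: |S| = 3.385 VA.
Step 11 — Power factor: PF = P/|S| = 1 (leading).

(a) P = 3.385 W  (b) Q = -0.01268 VAR  (c) S = 3.385 VA  (d) PF = 1 (leading)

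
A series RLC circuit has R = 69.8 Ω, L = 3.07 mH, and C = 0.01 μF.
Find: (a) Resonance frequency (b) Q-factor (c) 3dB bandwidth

Step 1 — Resonance: ω₀ = 1/√(LC) = 1/√(0.00307·1e-08) = 1.805e+05 rad/s.
Step 2 — f₀ = ω₀/(2π) = 2.872e+04 Hz.
Step 3 — Series Q: Q = ω₀L/R = 1.805e+05·0.00307/69.8 = 7.938.
Step 4 — Bandwidth: Δω = ω₀/Q = 2.274e+04 rad/s; BW = Δω/(2π) = 3619 Hz.

(a) f₀ = 2.872e+04 Hz  (b) Q = 7.938  (c) BW = 3619 Hz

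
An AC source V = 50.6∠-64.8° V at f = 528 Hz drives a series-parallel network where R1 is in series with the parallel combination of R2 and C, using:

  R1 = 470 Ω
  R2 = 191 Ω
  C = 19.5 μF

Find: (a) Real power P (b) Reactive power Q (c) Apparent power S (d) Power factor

Step 1 — Angular frequency: ω = 2π·f = 2π·528 = 3318 rad/s.
Step 2 — Component impedances:
  R1: Z = R = 470 Ω
  R2: Z = R = 191 Ω
  C: Z = 1/(jωC) = -j/(ω·C) = 0 - j15.46 Ω
Step 3 — Parallel branch: R2 || C = 1/(1/R2 + 1/C) = 1.243 - j15.36 Ω.
Step 4 — Series with R1: Z_total = R1 + (R2 || C) = 471.2 - j15.36 Ω = 471.5∠-1.9° Ω.
Step 5 — Source phasor: V = 50.6∠-64.8° V = 21.54 - j45.78 V.
Step 6 — Current: I = V / Z = 0.04883 - j0.09556 A = 0.1073∠-62.9° A.
Step 7 — Complex power: S = V·I* = 5.427 - j0.1769 VA.
Step 8 — Real power: P = Re(S) = 5.427 W.
Step 9 — Reactive power: Q = Im(S) = -0.1769 VAR.
Step 10 — Apparent power: |S| = 5.43 VA.
Step 11 — Power factor: PF = P/|S| = 0.9995 (leading).

(a) P = 5.427 W  (b) Q = -0.1769 VAR  (c) S = 5.43 VA  (d) PF = 0.9995 (leading)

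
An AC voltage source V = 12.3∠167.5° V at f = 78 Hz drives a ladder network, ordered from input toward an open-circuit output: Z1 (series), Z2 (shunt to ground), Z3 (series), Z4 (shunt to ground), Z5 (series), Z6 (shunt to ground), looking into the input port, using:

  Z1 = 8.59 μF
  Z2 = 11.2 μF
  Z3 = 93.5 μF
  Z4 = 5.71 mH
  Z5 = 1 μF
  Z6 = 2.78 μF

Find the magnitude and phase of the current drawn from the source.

Step 1 — Angular frequency: ω = 2π·f = 2π·78 = 490.1 rad/s.
Step 2 — Component impedances:
  Z1: Z = 1/(jωC) = -j/(ω·C) = 0 - j237.5 Ω
  Z2: Z = 1/(jωC) = -j/(ω·C) = 0 - j182.2 Ω
  Z3: Z = 1/(jωC) = -j/(ω·C) = 0 - j21.82 Ω
  Z4: Z = jωL = j·490.1·0.00571 = 0 + j2.798 Ω
  Z5: Z = 1/(jωC) = -j/(ω·C) = 0 - j2040 Ω
  Z6: Z = 1/(jωC) = -j/(ω·C) = 0 - j734 Ω
Step 3 — Ladder network (open output): work backward from the far end, alternating series and parallel combinations. Z_in = 0 - j254.8 Ω = 254.8∠-90.0° Ω.
Step 4 — Source phasor: V = 12.3∠167.5° V = -12.01 + j2.662 V.
Step 5 — Ohm's law: I = V / Z_total = (-12.01 + j2.662) / (0 - j254.8) = -0.01045 - j0.04714 A.
Step 6 — Convert to polar: |I| = 0.04828 A, ∠I = -102.5°.

I = 0.04828∠-102.5° A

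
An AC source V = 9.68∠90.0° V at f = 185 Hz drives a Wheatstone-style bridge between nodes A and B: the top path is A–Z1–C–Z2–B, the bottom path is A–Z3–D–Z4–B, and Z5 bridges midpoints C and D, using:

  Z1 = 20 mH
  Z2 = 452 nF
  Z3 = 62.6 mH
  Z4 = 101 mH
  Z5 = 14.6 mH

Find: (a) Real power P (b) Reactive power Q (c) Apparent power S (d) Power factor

Step 1 — Angular frequency: ω = 2π·f = 2π·185 = 1162 rad/s.
Step 2 — Component impedances:
  Z1: Z = jωL = j·1162·0.02 = 0 + j23.25 Ω
  Z2: Z = 1/(jωC) = -j/(ω·C) = 0 - j1903 Ω
  Z3: Z = jωL = j·1162·0.0626 = 0 + j72.77 Ω
  Z4: Z = jωL = j·1162·0.101 = 0 + j117.4 Ω
  Z5: Z = jωL = j·1162·0.0146 = 0 + j16.97 Ω
Step 3 — Bridge requires nodal analysis (the Z5 bridge couples midpoints C and D, so the two paths cannot be reduced to a simple series/parallel combination). Setting node B to ground and injecting 1 A at node A, the 3-node admittance system at A, C, D solves to V_A = Z_AB = 0 + j152.6 Ω = 152.6∠90.0° Ω.
Step 4 — Source phasor: V = 9.68∠90.0° V = 0 + j9.68 V.
Step 5 — Current: I = V / Z = 0.06343 A = 0.06343∠-0.0° A.
Step 6 — Complex power: S = V·I* = 0 + j0.614 VA.
Step 7 — Real power: P = Re(S) = 0 W.
Step 8 — Reactive power: Q = Im(S) = 0.614 VAR.
Step 9 — Apparent power: |S| = 0.614 VA.
Step 10 — Power factor: PF = P/|S| = 0 (lagging).

(a) P = 0 W  (b) Q = 0.614 VAR  (c) S = 0.614 VA  (d) PF = 0 (lagging)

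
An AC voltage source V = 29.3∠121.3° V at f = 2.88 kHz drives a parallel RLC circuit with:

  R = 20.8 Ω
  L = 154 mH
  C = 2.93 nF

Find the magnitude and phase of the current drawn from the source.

Step 1 — Angular frequency: ω = 2π·f = 2π·2880 = 1.81e+04 rad/s.
Step 2 — Component impedances:
  R: Z = R = 20.8 Ω
  L: Z = jωL = j·1.81e+04·0.154 = 0 + j2787 Ω
  C: Z = 1/(jωC) = -j/(ω·C) = 0 - j1.886e+04 Ω
Step 3 — Parallel combination: 1/Z_total = 1/R + 1/L + 1/C; Z_total = 20.8 + j0.1323 Ω = 20.8∠0.4° Ω.
Step 4 — Source phasor: V = 29.3∠121.3° V = -15.22 + j25.04 V.
Step 5 — Ohm's law: I = V / Z_total = (-15.22 + j25.04) / (20.8 + j0.1323) = -0.7242 + j1.208 A.
Step 6 — Convert to polar: |I| = 1.409 A, ∠I = 120.9°.

I = 1.409∠120.9° A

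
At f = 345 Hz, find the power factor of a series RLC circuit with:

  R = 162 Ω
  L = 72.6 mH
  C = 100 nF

Step 1 — Angular frequency: ω = 2π·f = 2π·345 = 2168 rad/s.
Step 2 — Component impedances:
  R: Z = R = 162 Ω
  L: Z = jωL = j·2168·0.0726 = 0 + j157.4 Ω
  C: Z = 1/(jωC) = -j/(ω·C) = 0 - j4613 Ω
Step 3 — Series combination: Z_total = R + L + C = 162 - j4456 Ω = 4459∠-87.9° Ω.
Step 4 — Power factor: PF = cos(φ) = Re(Z)/|Z| = 162/4459 = 0.03633.
Step 5 — Type: Im(Z) = -4456 ⇒ leading (phase φ = -87.9°).

PF = 0.03633 (leading, φ = -87.9°)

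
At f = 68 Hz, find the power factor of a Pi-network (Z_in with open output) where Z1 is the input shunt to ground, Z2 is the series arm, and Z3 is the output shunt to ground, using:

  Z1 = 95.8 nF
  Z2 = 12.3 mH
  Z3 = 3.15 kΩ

Step 1 — Angular frequency: ω = 2π·f = 2π·68 = 427.3 rad/s.
Step 2 — Component impedances:
  Z1: Z = 1/(jωC) = -j/(ω·C) = 0 - j2.443e+04 Ω
  Z2: Z = jωL = j·427.3·0.0123 = 0 + j5.255 Ω
  Z3: Z = R = 3150 Ω
Step 3 — With open output, the series arm Z2 and the output shunt Z3 appear in series to ground: Z2 + Z3 = 3150 + j5.255 Ω.
Step 4 — Parallel with input shunt Z1: Z_in = Z1 || (Z2 + Z3) = 3100 - j394.5 Ω = 3125∠-7.3° Ω.
Step 5 — Power factor: PF = cos(φ) = Re(Z)/|Z| = 3100/3125 = 0.992.
Step 6 — Type: Im(Z) = -394.5 ⇒ leading (phase φ = -7.3°).

PF = 0.992 (leading, φ = -7.3°)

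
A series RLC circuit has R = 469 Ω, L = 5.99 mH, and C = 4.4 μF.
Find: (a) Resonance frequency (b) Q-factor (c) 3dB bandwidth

Step 1 — Resonance condition Im(Z)=0 gives ω₀ = 1/√(LC).
Step 2 — ω₀ = 1/√(0.00599·4.4e-06) = 6160 rad/s.
Step 3 — f₀ = ω₀/(2π) = 980.3 Hz.
Step 4 — Series Q: Q = ω₀L/R = 6160·0.00599/469 = 0.07867.
Step 5 — 3dB bandwidth: Δω = ω₀/Q = 7.83e+04 rad/s; BW = Δω/(2π) = 1.246e+04 Hz.

(a) f₀ = 980.3 Hz  (b) Q = 0.07867  (c) BW = 1.246e+04 Hz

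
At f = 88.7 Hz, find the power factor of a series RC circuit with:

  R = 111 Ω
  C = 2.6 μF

Step 1 — Angular frequency: ω = 2π·f = 2π·88.7 = 557.3 rad/s.
Step 2 — Component impedances:
  R: Z = R = 111 Ω
  C: Z = 1/(jωC) = -j/(ω·C) = 0 - j690.1 Ω
Step 3 — Series combination: Z_total = R + C = 111 - j690.1 Ω = 699∠-80.9° Ω.
Step 4 — Power factor: PF = cos(φ) = Re(Z)/|Z| = 111/699 = 0.1588.
Step 5 — Type: Im(Z) = -690.1 ⇒ leading (phase φ = -80.9°).

PF = 0.1588 (leading, φ = -80.9°)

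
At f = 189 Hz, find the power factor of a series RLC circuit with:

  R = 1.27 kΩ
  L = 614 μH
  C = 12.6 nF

Step 1 — Angular frequency: ω = 2π·f = 2π·189 = 1188 rad/s.
Step 2 — Component impedances:
  R: Z = R = 1270 Ω
  L: Z = jωL = j·1188·0.000614 = 0 + j0.7291 Ω
  C: Z = 1/(jωC) = -j/(ω·C) = 0 - j6.683e+04 Ω
Step 3 — Series combination: Z_total = R + L + C = 1270 - j6.683e+04 Ω = 6.684e+04∠-88.9° Ω.
Step 4 — Power factor: PF = cos(φ) = Re(Z)/|Z| = 1270/6.684e+04 = 0.019.
Step 5 — Type: Im(Z) = -6.683e+04 ⇒ leading (phase φ = -88.9°).

PF = 0.019 (leading, φ = -88.9°)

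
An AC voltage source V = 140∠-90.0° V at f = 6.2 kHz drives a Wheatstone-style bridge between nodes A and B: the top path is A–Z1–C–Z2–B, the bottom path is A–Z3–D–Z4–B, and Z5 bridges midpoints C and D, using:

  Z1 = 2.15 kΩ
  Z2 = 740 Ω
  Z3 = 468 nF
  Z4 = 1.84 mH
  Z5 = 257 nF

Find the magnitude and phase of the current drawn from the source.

Step 1 — Angular frequency: ω = 2π·f = 2π·6200 = 3.896e+04 rad/s.
Step 2 — Component impedances:
  Z1: Z = R = 2150 Ω
  Z2: Z = R = 740 Ω
  Z3: Z = 1/(jωC) = -j/(ω·C) = 0 - j54.85 Ω
  Z4: Z = jωL = j·3.896e+04·0.00184 = 0 + j71.68 Ω
  Z5: Z = 1/(jωC) = -j/(ω·C) = 0 - j99.88 Ω
Step 3 — Bridge requires nodal analysis (the Z5 bridge couples midpoints C and D, so the two paths cannot be reduced to a simple series/parallel combination). Setting node B to ground and injecting 1 A at node A, the 3-node admittance system at A, C, D solves to V_A = Z_AB = 8.221 + j17.67 Ω = 19.49∠65.1° Ω.
Step 4 — Source phasor: V = 140∠-90.0° V = 0 - j140 V.
Step 5 — Ohm's law: I = V / Z_total = (0 - j140) / (8.221 + j17.67) = -6.513 - j3.03 A.
Step 6 — Convert to polar: |I| = 7.184 A, ∠I = -155.1°.

I = 7.184∠-155.1° A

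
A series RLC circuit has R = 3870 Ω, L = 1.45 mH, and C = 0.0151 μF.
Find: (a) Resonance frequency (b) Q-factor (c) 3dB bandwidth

Step 1 — Resonance: ω₀ = 1/√(LC) = 1/√(0.00145·1.51e-08) = 2.137e+05 rad/s.
Step 2 — f₀ = ω₀/(2π) = 3.401e+04 Hz.
Step 3 — Series Q: Q = ω₀L/R = 2.137e+05·0.00145/3870 = 0.08007.
Step 4 — Bandwidth: Δω = ω₀/Q = 2.669e+06 rad/s; BW = Δω/(2π) = 4.248e+05 Hz.

(a) f₀ = 3.401e+04 Hz  (b) Q = 0.08007  (c) BW = 4.248e+05 Hz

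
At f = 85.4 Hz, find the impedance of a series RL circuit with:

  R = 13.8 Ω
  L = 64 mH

Step 1 — Angular frequency: ω = 2π·f = 2π·85.4 = 536.6 rad/s.
Step 2 — Component impedances:
  R: Z = R = 13.8 Ω
  L: Z = jωL = j·536.6·0.064 = 0 + j34.34 Ω
Step 3 — Series combination: Z_total = R + L = 13.8 + j34.34 Ω = 37.01∠68.1° Ω.

Z = 13.8 + j34.34 Ω = 37.01∠68.1° Ω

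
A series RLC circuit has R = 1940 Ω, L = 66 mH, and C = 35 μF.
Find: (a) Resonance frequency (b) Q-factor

Step 1 — Resonance condition Im(Z)=0 gives ω₀ = 1/√(LC).
Step 2 — ω₀ = 1/√(0.066·3.5e-05) = 658 rad/s.
Step 3 — f₀ = ω₀/(2π) = 104.7 Hz.
Step 4 — Series Q: Q = ω₀L/R = 658·0.066/1940 = 0.02238.

(a) f₀ = 104.7 Hz  (b) Q = 0.02238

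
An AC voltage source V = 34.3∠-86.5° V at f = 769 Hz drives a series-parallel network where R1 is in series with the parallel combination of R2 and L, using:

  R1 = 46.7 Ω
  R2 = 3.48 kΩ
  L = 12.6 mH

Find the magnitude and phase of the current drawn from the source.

Step 1 — Angular frequency: ω = 2π·f = 2π·769 = 4832 rad/s.
Step 2 — Component impedances:
  R1: Z = R = 46.7 Ω
  R2: Z = R = 3480 Ω
  L: Z = jωL = j·4832·0.0126 = 0 + j60.88 Ω
Step 3 — Parallel branch: R2 || L = 1/(1/R2 + 1/L) = 1.065 + j60.86 Ω.
Step 4 — Series with R1: Z_total = R1 + (R2 || L) = 47.76 + j60.86 Ω = 77.37∠51.9° Ω.
Step 5 — Source phasor: V = 34.3∠-86.5° V = 2.094 - j34.24 V.
Step 6 — Ohm's law: I = V / Z_total = (2.094 - j34.24) / (47.76 + j60.86) = -0.3314 - j0.2945 A.
Step 7 — Convert to polar: |I| = 0.4433 A, ∠I = -138.4°.

I = 0.4433∠-138.4° A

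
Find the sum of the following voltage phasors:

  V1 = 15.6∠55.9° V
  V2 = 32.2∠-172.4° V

Step 1 — Convert each phasor to rectangular form:
  V1 = 15.6·(cos(55.9°) + j·sin(55.9°)) = 8.746 + j12.92 V
  V2 = 32.2·(cos(-172.4°) + j·sin(-172.4°)) = -31.92 - j4.259 V
Step 2 — Sum components: V_total = -23.17 + j8.659 V.
Step 3 — Convert to polar: |V_total| = 24.74 V, ∠V_total = 159.5°.

V_total = 24.74∠159.5° V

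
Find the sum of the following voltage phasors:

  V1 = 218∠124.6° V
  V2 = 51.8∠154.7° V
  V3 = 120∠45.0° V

Step 1 — Convert each phasor to rectangular form:
  V1 = 218·(cos(124.6°) + j·sin(124.6°)) = -123.8 + j179.4 V
  V2 = 51.8·(cos(154.7°) + j·sin(154.7°)) = -46.83 + j22.14 V
  V3 = 120·(cos(45.0°) + j·sin(45.0°)) = 84.85 + j84.85 V
Step 2 — Sum components: V_total = -85.77 + j286.4 V.
Step 3 — Convert to polar: |V_total| = 299 V, ∠V_total = 106.7°.

V_total = 299∠106.7° V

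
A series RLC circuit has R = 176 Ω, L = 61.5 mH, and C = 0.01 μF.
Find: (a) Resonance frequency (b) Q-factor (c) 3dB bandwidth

Step 1 — Resonance condition Im(Z)=0 gives ω₀ = 1/√(LC).
Step 2 — ω₀ = 1/√(0.0615·1e-08) = 4.032e+04 rad/s.
Step 3 — f₀ = ω₀/(2π) = 6418 Hz.
Step 4 — Series Q: Q = ω₀L/R = 4.032e+04·0.0615/176 = 14.09.
Step 5 — 3dB bandwidth: Δω = ω₀/Q = 2862 rad/s; BW = Δω/(2π) = 455.5 Hz.

(a) f₀ = 6418 Hz  (b) Q = 14.09  (c) BW = 455.5 Hz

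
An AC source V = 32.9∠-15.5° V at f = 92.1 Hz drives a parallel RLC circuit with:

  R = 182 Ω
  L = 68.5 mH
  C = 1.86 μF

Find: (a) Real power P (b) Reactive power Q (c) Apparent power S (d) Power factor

Step 1 — Angular frequency: ω = 2π·f = 2π·92.1 = 578.7 rad/s.
Step 2 — Component impedances:
  R: Z = R = 182 Ω
  L: Z = jωL = j·578.7·0.0685 = 0 + j39.64 Ω
  C: Z = 1/(jωC) = -j/(ω·C) = 0 - j929.1 Ω
Step 3 — Parallel combination: 1/Z_total = 1/R + 1/L + 1/C; Z_total = 8.957 + j39.37 Ω = 40.37∠77.2° Ω.
Step 4 — Source phasor: V = 32.9∠-15.5° V = 31.7 - j8.792 V.
Step 5 — Current: I = V / Z = -0.03814 - j0.814 A = 0.8149∠-92.7° A.
Step 6 — Complex power: S = V·I* = 5.947 + j26.14 VA.
Step 7 — Real power: P = Re(S) = 5.947 W.
Step 8 — Reactive power: Q = Im(S) = 26.14 VAR.
Step 9 — Apparent power: |S| = 26.81 VA.
Step 10 — Power factor: PF = P/|S| = 0.2218 (lagging).

(a) P = 5.947 W  (b) Q = 26.14 VAR  (c) S = 26.81 VA  (d) PF = 0.2218 (lagging)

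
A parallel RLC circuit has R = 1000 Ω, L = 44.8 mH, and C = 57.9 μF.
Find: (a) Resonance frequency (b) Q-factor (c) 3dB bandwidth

Step 1 — Resonance: ω₀ = 1/√(LC) = 1/√(0.0448·5.79e-05) = 620.9 rad/s.
Step 2 — f₀ = ω₀/(2π) = 98.82 Hz.
Step 3 — Parallel Q: Q = R/(ω₀L) = 1000/(620.9·0.0448) = 35.95.
Step 4 — Bandwidth: Δω = ω₀/Q = 17.27 rad/s; BW = Δω/(2π) = 2.749 Hz.

(a) f₀ = 98.82 Hz  (b) Q = 35.95  (c) BW = 2.749 Hz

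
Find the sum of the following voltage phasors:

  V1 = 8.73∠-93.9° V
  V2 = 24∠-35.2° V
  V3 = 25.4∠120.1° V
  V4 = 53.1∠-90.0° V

Step 1 — Convert each phasor to rectangular form:
  V1 = 8.73·(cos(-93.9°) + j·sin(-93.9°)) = -0.5938 - j8.71 V
  V2 = 24·(cos(-35.2°) + j·sin(-35.2°)) = 19.61 - j13.83 V
  V3 = 25.4·(cos(120.1°) + j·sin(120.1°)) = -12.74 + j21.97 V
  V4 = 53.1·(cos(-90.0°) + j·sin(-90.0°)) = 0 - j53.1 V
Step 2 — Sum components: V_total = 6.279 - j53.67 V.
Step 3 — Convert to polar: |V_total| = 54.04 V, ∠V_total = -83.3°.

V_total = 54.04∠-83.3° V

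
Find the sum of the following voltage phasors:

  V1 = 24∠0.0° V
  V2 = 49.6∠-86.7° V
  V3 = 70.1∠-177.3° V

Step 1 — Convert each phasor to rectangular form:
  V1 = 24·(cos(0.0°) + j·sin(0.0°)) = 24 V
  V2 = 49.6·(cos(-86.7°) + j·sin(-86.7°)) = 2.855 - j49.52 V
  V3 = 70.1·(cos(-177.3°) + j·sin(-177.3°)) = -70.02 - j3.302 V
Step 2 — Sum components: V_total = -43.17 - j52.82 V.
Step 3 — Convert to polar: |V_total| = 68.22 V, ∠V_total = -129.3°.

V_total = 68.22∠-129.3° V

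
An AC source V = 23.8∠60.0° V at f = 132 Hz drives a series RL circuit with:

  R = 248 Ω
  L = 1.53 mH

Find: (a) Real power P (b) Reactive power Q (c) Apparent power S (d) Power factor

Step 1 — Angular frequency: ω = 2π·f = 2π·132 = 829.4 rad/s.
Step 2 — Component impedances:
  R: Z = R = 248 Ω
  L: Z = jωL = j·829.4·0.00153 = 0 + j1.269 Ω
Step 3 — Series combination: Z_total = R + L = 248 + j1.269 Ω = 248∠0.3° Ω.
Step 4 — Source phasor: V = 23.8∠60.0° V = 11.9 + j20.61 V.
Step 5 — Current: I = V / Z = 0.04841 + j0.08286 A = 0.09597∠59.7° A.
Step 6 — Complex power: S = V·I* = 2.284 + j0.01169 VA.
Step 7 — Real power: P = Re(S) = 2.284 W.
Step 8 — Reactive power: Q = Im(S) = 0.01169 VAR.
Step 9 — Apparent power: |S| = 2.284 VA.
Step 10 — Power factor: PF = P/|S| = 1 (lagging).

(a) P = 2.284 W  (b) Q = 0.01169 VAR  (c) S = 2.284 VA  (d) PF = 1 (lagging)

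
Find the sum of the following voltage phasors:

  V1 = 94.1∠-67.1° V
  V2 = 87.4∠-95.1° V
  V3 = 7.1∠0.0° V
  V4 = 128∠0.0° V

Step 1 — Convert each phasor to rectangular form:
  V1 = 94.1·(cos(-67.1°) + j·sin(-67.1°)) = 36.62 - j86.68 V
  V2 = 87.4·(cos(-95.1°) + j·sin(-95.1°)) = -7.769 - j87.05 V
  V3 = 7.1·(cos(0.0°) + j·sin(0.0°)) = 7.1 V
  V4 = 128·(cos(0.0°) + j·sin(0.0°)) = 128 V
Step 2 — Sum components: V_total = 163.9 - j173.7 V.
Step 3 — Convert to polar: |V_total| = 238.9 V, ∠V_total = -46.7°.

V_total = 238.9∠-46.7° V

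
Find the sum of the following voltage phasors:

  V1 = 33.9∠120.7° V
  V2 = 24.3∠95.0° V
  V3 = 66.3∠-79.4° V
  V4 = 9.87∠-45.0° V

Step 1 — Convert each phasor to rectangular form:
  V1 = 33.9·(cos(120.7°) + j·sin(120.7°)) = -17.31 + j29.15 V
  V2 = 24.3·(cos(95.0°) + j·sin(95.0°)) = -2.118 + j24.21 V
  V3 = 66.3·(cos(-79.4°) + j·sin(-79.4°)) = 12.2 - j65.17 V
  V4 = 9.87·(cos(-45.0°) + j·sin(-45.0°)) = 6.979 - j6.979 V
Step 2 — Sum components: V_total = -0.2502 - j18.79 V.
Step 3 — Convert to polar: |V_total| = 18.79 V, ∠V_total = -90.8°.

V_total = 18.79∠-90.8° V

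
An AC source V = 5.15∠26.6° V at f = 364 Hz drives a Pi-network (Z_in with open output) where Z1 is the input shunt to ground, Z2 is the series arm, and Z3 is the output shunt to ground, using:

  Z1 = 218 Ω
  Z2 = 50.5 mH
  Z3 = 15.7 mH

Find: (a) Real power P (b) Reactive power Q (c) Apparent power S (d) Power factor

Step 1 — Angular frequency: ω = 2π·f = 2π·364 = 2287 rad/s.
Step 2 — Component impedances:
  Z1: Z = R = 218 Ω
  Z2: Z = jωL = j·2287·0.0505 = 0 + j115.5 Ω
  Z3: Z = jωL = j·2287·0.0157 = 0 + j35.91 Ω
Step 3 — With open output, the series arm Z2 and the output shunt Z3 appear in series to ground: Z2 + Z3 = 0 + j151.4 Ω.
Step 4 — Parallel with input shunt Z1: Z_in = Z1 || (Z2 + Z3) = 70.94 + j102.1 Ω = 124.4∠55.2° Ω.
Step 5 — Source phasor: V = 5.15∠26.6° V = 4.605 + j2.306 V.
Step 6 — Current: I = V / Z = 0.03635 - j0.01984 A = 0.04141∠-28.6° A.
Step 7 — Complex power: S = V·I* = 0.1217 + j0.1752 VA.
Step 8 — Real power: P = Re(S) = 0.1217 W.
Step 9 — Reactive power: Q = Im(S) = 0.1752 VAR.
Step 10 — Apparent power: |S| = 0.2133 VA.
Step 11 — Power factor: PF = P/|S| = 0.5704 (lagging).

(a) P = 0.1217 W  (b) Q = 0.1752 VAR  (c) S = 0.2133 VA  (d) PF = 0.5704 (lagging)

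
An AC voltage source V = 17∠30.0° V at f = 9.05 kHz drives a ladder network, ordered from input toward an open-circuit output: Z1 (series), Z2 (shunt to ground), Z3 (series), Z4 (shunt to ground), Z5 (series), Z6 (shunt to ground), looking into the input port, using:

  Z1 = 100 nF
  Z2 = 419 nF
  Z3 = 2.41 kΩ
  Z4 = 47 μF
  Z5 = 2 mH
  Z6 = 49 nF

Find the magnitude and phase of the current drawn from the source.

Step 1 — Angular frequency: ω = 2π·f = 2π·9050 = 5.686e+04 rad/s.
Step 2 — Component impedances:
  Z1: Z = 1/(jωC) = -j/(ω·C) = 0 - j175.9 Ω
  Z2: Z = 1/(jωC) = -j/(ω·C) = 0 - j41.97 Ω
  Z3: Z = R = 2410 Ω
  Z4: Z = 1/(jωC) = -j/(ω·C) = 0 - j0.3742 Ω
  Z5: Z = jωL = j·5.686e+04·0.002 = 0 + j113.7 Ω
  Z6: Z = 1/(jωC) = -j/(ω·C) = 0 - j358.9 Ω
Step 3 — Ladder network (open output): work backward from the far end, alternating series and parallel combinations. Z_in = 0.7307 - j217.8 Ω = 217.8∠-89.8° Ω.
Step 4 — Source phasor: V = 17∠30.0° V = 14.72 + j8.5 V.
Step 5 — Ohm's law: I = V / Z_total = (14.72 + j8.5) / (0.7307 - j217.8) = -0.0388 + j0.06772 A.
Step 6 — Convert to polar: |I| = 0.07805 A, ∠I = 119.8°.

I = 0.07805∠119.8° A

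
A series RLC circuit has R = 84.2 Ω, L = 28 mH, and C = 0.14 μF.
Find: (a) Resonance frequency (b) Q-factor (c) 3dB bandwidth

Step 1 — Resonance condition Im(Z)=0 gives ω₀ = 1/√(LC).
Step 2 — ω₀ = 1/√(0.028·1.4e-07) = 1.597e+04 rad/s.
Step 3 — f₀ = ω₀/(2π) = 2542 Hz.
Step 4 — Series Q: Q = ω₀L/R = 1.597e+04·0.028/84.2 = 5.311.
Step 5 — 3dB bandwidth: Δω = ω₀/Q = 3007 rad/s; BW = Δω/(2π) = 478.6 Hz.

(a) f₀ = 2542 Hz  (b) Q = 5.311  (c) BW = 478.6 Hz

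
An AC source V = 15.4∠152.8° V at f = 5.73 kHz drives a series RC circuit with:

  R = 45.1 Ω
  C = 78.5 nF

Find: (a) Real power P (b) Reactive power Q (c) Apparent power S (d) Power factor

Step 1 — Angular frequency: ω = 2π·f = 2π·5730 = 3.6e+04 rad/s.
Step 2 — Component impedances:
  R: Z = R = 45.1 Ω
  C: Z = 1/(jωC) = -j/(ω·C) = 0 - j353.8 Ω
Step 3 — Series combination: Z_total = R + C = 45.1 - j353.8 Ω = 356.7∠-82.7° Ω.
Step 4 — Source phasor: V = 15.4∠152.8° V = -13.7 + j7.039 V.
Step 5 — Current: I = V / Z = -0.02443 - j0.0356 A = 0.04317∠-124.5° A.
Step 6 — Complex power: S = V·I* = 0.08407 - j0.6595 VA.
Step 7 — Real power: P = Re(S) = 0.08407 W.
Step 8 — Reactive power: Q = Im(S) = -0.6595 VAR.
Step 9 — Apparent power: |S| = 0.6649 VA.
Step 10 — Power factor: PF = P/|S| = 0.1264 (leading).

(a) P = 0.08407 W  (b) Q = -0.6595 VAR  (c) S = 0.6649 VA  (d) PF = 0.1264 (leading)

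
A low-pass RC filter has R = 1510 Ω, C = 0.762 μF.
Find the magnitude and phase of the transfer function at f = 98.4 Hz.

Step 1 — Angular frequency: ω = 2π·98.4 = 618.3 rad/s.
Step 2 — Transfer function: H(jω) = 1/(1 + jωRC).
Step 3 — Denominator: 1 + jωRC = 1 + j·618.3·1510·7.62e-07 = 1 + j0.7114.
Step 4 — H = 0.664 - j0.4723.
Step 5 — Magnitude: |H| = 0.8148 (-1.8 dB); phase: φ = -35.4°.

|H| = 0.8148 (-1.8 dB), φ = -35.4°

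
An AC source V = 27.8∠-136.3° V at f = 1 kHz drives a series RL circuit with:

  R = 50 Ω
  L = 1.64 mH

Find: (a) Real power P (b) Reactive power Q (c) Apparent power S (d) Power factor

Step 1 — Angular frequency: ω = 2π·f = 2π·1000 = 6283 rad/s.
Step 2 — Component impedances:
  R: Z = R = 50 Ω
  L: Z = jωL = j·6283·0.00164 = 0 + j10.3 Ω
Step 3 — Series combination: Z_total = R + L = 50 + j10.3 Ω = 51.05∠11.6° Ω.
Step 4 — Source phasor: V = 27.8∠-136.3° V = -20.1 - j19.21 V.
Step 5 — Current: I = V / Z = -0.4615 - j0.289 A = 0.5446∠-147.9° A.
Step 6 — Complex power: S = V·I* = 14.83 + j3.056 VA.
Step 7 — Real power: P = Re(S) = 14.83 W.
Step 8 — Reactive power: Q = Im(S) = 3.056 VAR.
Step 9 — Apparent power: |S| = 15.14 VA.
Step 10 — Power factor: PF = P/|S| = 0.9794 (lagging).

(a) P = 14.83 W  (b) Q = 3.056 VAR  (c) S = 15.14 VA  (d) PF = 0.9794 (lagging)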